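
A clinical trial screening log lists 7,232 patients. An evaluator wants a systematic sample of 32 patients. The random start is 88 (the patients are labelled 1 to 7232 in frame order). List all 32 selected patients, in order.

k = N/n = 7232/32 = 226
patient 1: 88
patient 2: 88 + 226 = 314
patient 3: 314 + 226 = 540
patient 4: 540 + 226 = 766
patient 5: 766 + 226 = 992
patient 6: 992 + 226 = 1218
patient 7: 1218 + 226 = 1444
patient 8: 1444 + 226 = 1670
patient 9: 1670 + 226 = 1896
patient 10: 1896 + 226 = 2122
patient 11: 2122 + 226 = 2348
patient 12: 2348 + 226 = 2574
patient 13: 2574 + 226 = 2800
patient 14: 2800 + 226 = 3026
patient 15: 3026 + 226 = 3252
patient 16: 3252 + 226 = 3478
patient 17: 3478 + 226 = 3704
patient 18: 3704 + 226 = 3930
patient 19: 3930 + 226 = 4156
patient 20: 4156 + 226 = 4382
patient 21: 4382 + 226 = 4608
patient 22: 4608 + 226 = 4834
patient 23: 4834 + 226 = 5060
patient 24: 5060 + 226 = 5286
patient 25: 5286 + 226 = 5512
patient 26: 5512 + 226 = 5738
patient 27: 5738 + 226 = 5964
patient 28: 5964 + 226 = 6190
patient 29: 6190 + 226 = 6416
patient 30: 6416 + 226 = 6642
patient 31: 6642 + 226 = 6868
patient 32: 6868 + 226 = 7094

88, 314, 540, 766, 992, 1218, 1444, 1670, 1896, 2122, 2348, 2574, 2800, 3026, 3252, 3478, 3704, 3930, 4156, 4382, 4608, 4834, 5060, 5286, 5512, 5738, 5964, 6190, 6416, 6642, 6868, 7094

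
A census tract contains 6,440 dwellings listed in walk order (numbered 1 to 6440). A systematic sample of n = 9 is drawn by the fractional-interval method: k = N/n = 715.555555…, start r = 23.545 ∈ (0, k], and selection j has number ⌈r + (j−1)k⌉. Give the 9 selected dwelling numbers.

j=1: r + 0k = 23.545 → ⌈·⌉ = 24
j=2: r + 1k = 739.100555… → ⌈·⌉ = 740
j=3: r + 2k = 1454.656111… → ⌈·⌉ = 1455
j=4: r + 3k = 2170.211666… → ⌈·⌉ = 2171
j=5: r + 4k = 2885.767222… → ⌈·⌉ = 2886
j=6: r + 5k = 3601.322777… → ⌈·⌉ = 3602
j=7: r + 6k = 4316.878333… → ⌈·⌉ = 4317
j=8: r + 7k = 5032.433888… → ⌈·⌉ = 5033
j=9: r + 8k = 5747.989444… → ⌈·⌉ = 5748

24, 740, 1455, 2171, 2886, 3602, 4317, 5033, 5748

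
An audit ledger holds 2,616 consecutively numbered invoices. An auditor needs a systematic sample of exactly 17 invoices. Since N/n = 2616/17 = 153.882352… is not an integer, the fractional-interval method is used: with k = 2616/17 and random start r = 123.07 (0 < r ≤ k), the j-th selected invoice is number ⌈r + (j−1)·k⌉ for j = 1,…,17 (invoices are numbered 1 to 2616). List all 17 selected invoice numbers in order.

124, 277, 431, 585, 739, 893, 1047, 1201, 1355, 1509, 1662, 1816, 1970, 2124, 2278, 2432, 2586

j=1: r + 0k = 123.07 → ⌈·⌉ = 124
j=2: r + 1k = 276.952352… → ⌈·⌉ = 277
j=3: r + 2k = 430.834705… → ⌈·⌉ = 431
j=4: r + 3k = 584.717058… → ⌈·⌉ = 585
j=5: r + 4k = 738.599411… → ⌈·⌉ = 739
j=6: r + 5k = 892.481764… → ⌈·⌉ = 893
j=7: r + 6k = 1046.364117… → ⌈·⌉ = 1047
j=8: r + 7k = 1200.246470… → ⌈·⌉ = 1201
j=9: r + 8k = 1354.128823… → ⌈·⌉ = 1355
j=10: r + 9k = 1508.011176… → ⌈·⌉ = 1509
j=11: r + 10k = 1661.893529… → ⌈·⌉ = 1662
j=12: r + 11k = 1815.775882… → ⌈·⌉ = 1816
j=13: r + 12k = 1969.658235… → ⌈·⌉ = 1970
j=14: r + 13k = 2123.540588… → ⌈·⌉ = 2124
j=15: r + 14k = 2277.422941… → ⌈·⌉ = 2278
j=16: r + 15k = 2431.305294… → ⌈·⌉ = 2432
j=17: r + 16k = 2585.187647… → ⌈·⌉ = 2586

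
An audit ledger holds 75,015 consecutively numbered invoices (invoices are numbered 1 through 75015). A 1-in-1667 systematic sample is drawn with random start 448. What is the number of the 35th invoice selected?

57126

k = 1667
35th selection = r + (35−1)·k = 448 + 34×1667 = 448 + 56678 = 57126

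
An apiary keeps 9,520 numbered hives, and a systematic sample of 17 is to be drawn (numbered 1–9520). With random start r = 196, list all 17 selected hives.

k = N/n = 9520/17 = 560
hive 1: 196
hive 2: 196 + 560 = 756
hive 3: 756 + 560 = 1316
hive 4: 1316 + 560 = 1876
hive 5: 1876 + 560 = 2436
hive 6: 2436 + 560 = 2996
hive 7: 2996 + 560 = 3556
hive 8: 3556 + 560 = 4116
hive 9: 4116 + 560 = 4676
hive 10: 4676 + 560 = 5236
hive 11: 5236 + 560 = 5796
hive 12: 5796 + 560 = 6356
hive 13: 6356 + 560 = 6916
hive 14: 6916 + 560 = 7476
hive 15: 7476 + 560 = 8036
hive 16: 8036 + 560 = 8596
hive 17: 8596 + 560 = 9156

196, 756, 1316, 1876, 2436, 2996, 3556, 4116, 4676, 5236, 5796, 6356, 6916, 7476, 8036, 8596, 9156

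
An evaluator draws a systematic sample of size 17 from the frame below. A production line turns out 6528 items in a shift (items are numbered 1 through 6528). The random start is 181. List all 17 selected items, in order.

181, 565, 949, 1333, 1717, 2101, 2485, 2869, 3253, 3637, 4021, 4405, 4789, 5173, 5557, 5941, 6325

k = N/n = 6528/17 = 384
item 1: 181
item 2: 181 + 384 = 565
item 3: 565 + 384 = 949
item 4: 949 + 384 = 1333
item 5: 1333 + 384 = 1717
item 6: 1717 + 384 = 2101
item 7: 2101 + 384 = 2485
item 8: 2485 + 384 = 2869
item 9: 2869 + 384 = 3253
item 10: 3253 + 384 = 3637
item 11: 3637 + 384 = 4021
item 12: 4021 + 384 = 4405
item 13: 4405 + 384 = 4789
item 14: 4789 + 384 = 5173
item 15: 5173 + 384 = 5557
item 16: 5557 + 384 = 5941
item 17: 5941 + 384 = 6325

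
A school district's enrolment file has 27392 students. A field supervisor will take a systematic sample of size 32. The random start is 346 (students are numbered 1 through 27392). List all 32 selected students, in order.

346, 1202, 2058, 2914, 3770, 4626, 5482, 6338, 7194, 8050, 8906, 9762, 10618, 11474, 12330, 13186, 14042, 14898, 15754, 16610, 17466, 18322, 19178, 20034, 20890, 21746, 22602, 23458, 24314, 25170, 26026, 26882

k = N/n = 27392/32 = 856
student 1: 346
student 2: 346 + 856 = 1202
student 3: 1202 + 856 = 2058
student 4: 2058 + 856 = 2914
student 5: 2914 + 856 = 3770
student 6: 3770 + 856 = 4626
student 7: 4626 + 856 = 5482
student 8: 5482 + 856 = 6338
student 9: 6338 + 856 = 7194
student 10: 7194 + 856 = 8050
student 11: 8050 + 856 = 8906
student 12: 8906 + 856 = 9762
student 13: 9762 + 856 = 10618
student 14: 10618 + 856 = 11474
student 15: 11474 + 856 = 12330
student 16: 12330 + 856 = 13186
student 17: 13186 + 856 = 14042
student 18: 14042 + 856 = 14898
student 19: 14898 + 856 = 15754
student 20: 15754 + 856 = 16610
student 21: 16610 + 856 = 17466
student 22: 17466 + 856 = 18322
student 23: 18322 + 856 = 19178
student 24: 19178 + 856 = 20034
student 25: 20034 + 856 = 20890
student 26: 20890 + 856 = 21746
student 27: 21746 + 856 = 22602
student 28: 22602 + 856 = 23458
student 29: 23458 + 856 = 24314
student 30: 24314 + 856 = 25170
student 31: 25170 + 856 = 26026
student 32: 26026 + 856 = 26882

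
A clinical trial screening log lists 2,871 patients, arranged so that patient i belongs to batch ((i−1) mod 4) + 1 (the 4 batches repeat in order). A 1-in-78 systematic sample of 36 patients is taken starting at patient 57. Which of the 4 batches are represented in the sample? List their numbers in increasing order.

Consecutive selections differ by k = 78, so their batch numbers differ by 78 mod 4 = 2.
gcd(78, 4) = 2, so the sample visits 4/2 = 2 distinct residues mod 4.
Start 57 is batch 1; the batches hit are 1, 3.

1, 3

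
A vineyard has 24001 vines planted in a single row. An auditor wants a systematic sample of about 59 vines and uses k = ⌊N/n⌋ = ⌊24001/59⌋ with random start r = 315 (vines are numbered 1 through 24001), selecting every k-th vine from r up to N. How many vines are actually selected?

59

k = ⌊24001/59⌋ = 406
Achieved size = ⌊(24001 − 315)/406⌋ + 1 = ⌊23686/406⌋ + 1 = 58 + 1 = 59
(last selection: 315 + 58×406 = 23863 ≤ 24001; next would be 24269 > 24001)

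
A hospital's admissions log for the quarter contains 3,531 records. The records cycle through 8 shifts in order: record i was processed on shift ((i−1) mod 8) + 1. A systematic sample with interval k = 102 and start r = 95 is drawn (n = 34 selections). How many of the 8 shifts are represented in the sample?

Consecutive selections differ by k = 102, so their shift numbers differ by 102 mod 8 = 6.
gcd(102, 8) = 2, so the sample visits 8/2 = 4 distinct residues mod 8.
Start 95 is shift 7; the shifts hit are 1, 3, 5, 7.

4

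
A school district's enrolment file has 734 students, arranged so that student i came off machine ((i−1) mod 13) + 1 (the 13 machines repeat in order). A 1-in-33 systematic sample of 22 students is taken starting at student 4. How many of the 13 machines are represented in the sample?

13

Consecutive selections differ by k = 33, so their machine numbers differ by 33 mod 13 = 7.
gcd(33, 13) = 1, so the sample visits 13/1 = 13 distinct residues mod 13.
Start 4 is machine 4; the machines hit are 1, 2, 3, 4, 5, 6, 7, 8, 9, 10, 11, 12, 13.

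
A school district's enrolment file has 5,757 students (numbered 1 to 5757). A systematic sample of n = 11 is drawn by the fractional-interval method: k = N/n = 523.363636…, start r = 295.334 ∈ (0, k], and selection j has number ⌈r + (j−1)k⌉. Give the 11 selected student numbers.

296, 819, 1343, 1866, 2389, 2913, 3436, 3959, 4483, 5006, 5529

j=1: r + 0k = 295.334 → ⌈·⌉ = 296
j=2: r + 1k = 818.697636… → ⌈·⌉ = 819
j=3: r + 2k = 1342.061272… → ⌈·⌉ = 1343
j=4: r + 3k = 1865.424909… → ⌈·⌉ = 1866
j=5: r + 4k = 2388.788545… → ⌈·⌉ = 2389
j=6: r + 5k = 2912.152181… → ⌈·⌉ = 2913
j=7: r + 6k = 3435.515818… → ⌈·⌉ = 3436
j=8: r + 7k = 3958.879454… → ⌈·⌉ = 3959
j=9: r + 8k = 4482.243090… → ⌈·⌉ = 4483
j=10: r + 9k = 5005.606727… → ⌈·⌉ = 5006
j=11: r + 10k = 5528.970363… → ⌈·⌉ = 5529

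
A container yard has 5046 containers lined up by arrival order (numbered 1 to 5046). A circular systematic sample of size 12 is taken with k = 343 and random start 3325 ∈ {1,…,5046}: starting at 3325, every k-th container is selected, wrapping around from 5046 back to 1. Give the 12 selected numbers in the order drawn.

3325, 3668, 4011, 4354, 4697, 5040, 337, 680, 1023, 1366, 1709, 2052

Selection 1: 3325
Selection 2: 3325 + 343 = 3668
Selection 3: 3668 + 343 = 4011
Selection 4: 4011 + 343 = 4354
Selection 5: 4354 + 343 = 4697
Selection 6: 4697 + 343 = 5040
Selection 7: 5040 + 343 = 5383 → 5383 − 5046 = 337
Selection 8: 337 + 343 = 680
Selection 9: 680 + 343 = 1023
Selection 10: 1023 + 343 = 1366
Selection 11: 1366 + 343 = 1709
Selection 12: 1709 + 343 = 2052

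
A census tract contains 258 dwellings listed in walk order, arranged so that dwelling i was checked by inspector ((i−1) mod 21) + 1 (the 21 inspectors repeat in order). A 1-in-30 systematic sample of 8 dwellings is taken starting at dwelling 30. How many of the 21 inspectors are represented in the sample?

7

Consecutive selections differ by k = 30, so their inspector numbers differ by 30 mod 21 = 9.
gcd(30, 21) = 3, so the sample visits 21/3 = 7 distinct residues mod 21.
Start 30 is inspector 9; the inspectors hit are 3, 6, 9, 12, 15, 18, 21.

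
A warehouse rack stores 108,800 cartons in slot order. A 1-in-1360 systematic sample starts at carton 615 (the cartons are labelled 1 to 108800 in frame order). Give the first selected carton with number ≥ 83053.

k = 1360
Steps past start: ⌈(83053 − 615)/1360⌉ = ⌈82438/1360⌉ = 61
Selected carton: 615 + 61×1360 = 83575

83575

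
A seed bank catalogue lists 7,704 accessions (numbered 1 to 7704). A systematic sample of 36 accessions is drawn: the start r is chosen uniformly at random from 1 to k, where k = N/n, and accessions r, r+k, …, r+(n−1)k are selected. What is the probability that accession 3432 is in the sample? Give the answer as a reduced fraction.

1/214

k = 7704/36 = 214.
Accession 3432 is selected iff r ≡ 3432 (mod 214); exactly one such r in {1,…,214}.
Inclusion probability = 1/214.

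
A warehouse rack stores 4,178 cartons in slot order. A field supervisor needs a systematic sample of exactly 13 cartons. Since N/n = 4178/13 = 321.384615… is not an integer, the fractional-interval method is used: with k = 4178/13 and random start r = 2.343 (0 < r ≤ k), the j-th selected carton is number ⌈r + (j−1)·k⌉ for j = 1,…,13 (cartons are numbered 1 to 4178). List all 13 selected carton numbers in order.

j=1: r + 0k = 2.343 → ⌈·⌉ = 3
j=2: r + 1k = 323.727615… → ⌈·⌉ = 324
j=3: r + 2k = 645.112230… → ⌈·⌉ = 646
j=4: r + 3k = 966.496846… → ⌈·⌉ = 967
j=5: r + 4k = 1287.881461… → ⌈·⌉ = 1288
j=6: r + 5k = 1609.266076… → ⌈·⌉ = 1610
j=7: r + 6k = 1930.650692… → ⌈·⌉ = 1931
j=8: r + 7k = 2252.035307… → ⌈·⌉ = 2253
j=9: r + 8k = 2573.419923… → ⌈·⌉ = 2574
j=10: r + 9k = 2894.804538… → ⌈·⌉ = 2895
j=11: r + 10k = 3216.189153… → ⌈·⌉ = 3217
j=12: r + 11k = 3537.573769… → ⌈·⌉ = 3538
j=13: r + 12k = 3858.958384… → ⌈·⌉ = 3859

3, 324, 646, 967, 1288, 1610, 1931, 2253, 2574, 2895, 3217, 3538, 3859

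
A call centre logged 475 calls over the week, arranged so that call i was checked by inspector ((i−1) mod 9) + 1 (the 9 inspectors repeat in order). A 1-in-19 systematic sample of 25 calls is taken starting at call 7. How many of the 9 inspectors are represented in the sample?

9

Consecutive selections differ by k = 19, so their inspector numbers differ by 19 mod 9 = 1.
gcd(19, 9) = 1, so the sample visits 9/1 = 9 distinct residues mod 9.
Start 7 is inspector 7; the inspectors hit are 1, 2, 3, 4, 5, 6, 7, 8, 9.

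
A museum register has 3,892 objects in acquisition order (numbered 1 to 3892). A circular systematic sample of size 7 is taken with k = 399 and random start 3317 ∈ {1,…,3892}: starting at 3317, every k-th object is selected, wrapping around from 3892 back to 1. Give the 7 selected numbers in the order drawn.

3317, 3716, 223, 622, 1021, 1420, 1819

Selection 1: 3317
Selection 2: 3317 + 399 = 3716
Selection 3: 3716 + 399 = 4115 → 4115 − 3892 = 223
Selection 4: 223 + 399 = 622
Selection 5: 622 + 399 = 1021
Selection 6: 1021 + 399 = 1420
Selection 7: 1420 + 399 = 1819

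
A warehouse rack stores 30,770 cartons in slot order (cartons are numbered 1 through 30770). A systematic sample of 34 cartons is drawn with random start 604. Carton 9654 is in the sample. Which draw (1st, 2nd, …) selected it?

11

k = 30770/34 = 905
position = (9654 − 604)/905 + 1 = 9050/905 + 1 = 10 + 1 = 11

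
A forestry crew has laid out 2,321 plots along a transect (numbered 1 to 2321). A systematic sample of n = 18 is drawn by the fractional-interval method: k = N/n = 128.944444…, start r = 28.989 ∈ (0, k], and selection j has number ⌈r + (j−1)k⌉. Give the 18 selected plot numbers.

29, 158, 287, 416, 545, 674, 803, 932, 1061, 1190, 1319, 1448, 1577, 1706, 1835, 1964, 2093, 2222

j=1: r + 0k = 28.989 → ⌈·⌉ = 29
j=2: r + 1k = 157.933444… → ⌈·⌉ = 158
j=3: r + 2k = 286.877888… → ⌈·⌉ = 287
j=4: r + 3k = 415.822333… → ⌈·⌉ = 416
j=5: r + 4k = 544.766777… → ⌈·⌉ = 545
j=6: r + 5k = 673.711222… → ⌈·⌉ = 674
j=7: r + 6k = 802.655666… → ⌈·⌉ = 803
j=8: r + 7k = 931.600111… → ⌈·⌉ = 932
j=9: r + 8k = 1060.544555… → ⌈·⌉ = 1061
j=10: r + 9k = 1189.489 → ⌈·⌉ = 1190
j=11: r + 10k = 1318.433444… → ⌈·⌉ = 1319
j=12: r + 11k = 1447.377888… → ⌈·⌉ = 1448
j=13: r + 12k = 1576.322333… → ⌈·⌉ = 1577
j=14: r + 13k = 1705.266777… → ⌈·⌉ = 1706
j=15: r + 14k = 1834.211222… → ⌈·⌉ = 1835
j=16: r + 15k = 1963.155666… → ⌈·⌉ = 1964
j=17: r + 16k = 2092.100111… → ⌈·⌉ = 2093
j=18: r + 17k = 2221.044555… → ⌈·⌉ = 2222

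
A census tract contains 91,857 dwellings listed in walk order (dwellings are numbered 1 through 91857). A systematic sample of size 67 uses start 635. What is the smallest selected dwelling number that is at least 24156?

25313

k = 91857/67 = 1371
Steps past start: ⌈(24156 − 635)/1371⌉ = ⌈23521/1371⌉ = 18
Selected dwelling: 635 + 18×1371 = 25313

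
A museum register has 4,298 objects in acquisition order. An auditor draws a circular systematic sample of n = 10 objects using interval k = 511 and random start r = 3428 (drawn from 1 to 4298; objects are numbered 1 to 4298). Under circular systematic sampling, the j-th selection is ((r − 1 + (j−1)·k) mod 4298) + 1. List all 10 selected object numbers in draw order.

3428, 3939, 152, 663, 1174, 1685, 2196, 2707, 3218, 3729

Selection 1: 3428
Selection 2: 3428 + 511 = 3939
Selection 3: 3939 + 511 = 4450 → 4450 − 4298 = 152
Selection 4: 152 + 511 = 663
Selection 5: 663 + 511 = 1174
Selection 6: 1174 + 511 = 1685
Selection 7: 1685 + 511 = 2196
Selection 8: 2196 + 511 = 2707
Selection 9: 2707 + 511 = 3218
Selection 10: 3218 + 511 = 3729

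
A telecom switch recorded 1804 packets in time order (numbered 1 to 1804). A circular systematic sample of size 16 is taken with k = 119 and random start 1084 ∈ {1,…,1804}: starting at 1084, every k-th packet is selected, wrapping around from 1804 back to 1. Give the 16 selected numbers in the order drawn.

Selection 1: 1084
Selection 2: 1084 + 119 = 1203
Selection 3: 1203 + 119 = 1322
Selection 4: 1322 + 119 = 1441
Selection 5: 1441 + 119 = 1560
Selection 6: 1560 + 119 = 1679
Selection 7: 1679 + 119 = 1798
Selection 8: 1798 + 119 = 1917 → 1917 − 1804 = 113
Selection 9: 113 + 119 = 232
Selection 10: 232 + 119 = 351
Selection 11: 351 + 119 = 470
Selection 12: 470 + 119 = 589
Selection 13: 589 + 119 = 708
Selection 14: 708 + 119 = 827
Selection 15: 827 + 119 = 946
Selection 16: 946 + 119 = 1065

1084, 1203, 1322, 1441, 1560, 1679, 1798, 113, 232, 351, 470, 589, 708, 827, 946, 1065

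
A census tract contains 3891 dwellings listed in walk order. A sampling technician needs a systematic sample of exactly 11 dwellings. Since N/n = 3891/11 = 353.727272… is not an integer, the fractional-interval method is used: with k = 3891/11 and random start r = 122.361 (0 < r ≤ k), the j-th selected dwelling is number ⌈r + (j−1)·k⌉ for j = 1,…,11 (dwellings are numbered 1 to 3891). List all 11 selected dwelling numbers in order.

123, 477, 830, 1184, 1538, 1891, 2245, 2599, 2953, 3306, 3660

j=1: r + 0k = 122.361 → ⌈·⌉ = 123
j=2: r + 1k = 476.088272… → ⌈·⌉ = 477
j=3: r + 2k = 829.815545… → ⌈·⌉ = 830
j=4: r + 3k = 1183.542818… → ⌈·⌉ = 1184
j=5: r + 4k = 1537.270090… → ⌈·⌉ = 1538
j=6: r + 5k = 1890.997363… → ⌈·⌉ = 1891
j=7: r + 6k = 2244.724636… → ⌈·⌉ = 2245
j=8: r + 7k = 2598.451909… → ⌈·⌉ = 2599
j=9: r + 8k = 2952.179181… → ⌈·⌉ = 2953
j=10: r + 9k = 3305.906454… → ⌈·⌉ = 3306
j=11: r + 10k = 3659.633727… → ⌈·⌉ = 3660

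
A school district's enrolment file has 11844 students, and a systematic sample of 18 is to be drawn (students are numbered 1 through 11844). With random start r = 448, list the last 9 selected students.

k = N/n = 11844/18 = 658
10th selection = 448 + 9×658 = 6370
11th: 6370 + 658 = 7028
12th: 7028 + 658 = 7686
13th: 7686 + 658 = 8344
14th: 8344 + 658 = 9002
15th: 9002 + 658 = 9660
16th: 9660 + 658 = 10318
17th: 10318 + 658 = 10976
18th: 10976 + 658 = 11634

6370, 7028, 7686, 8344, 9002, 9660, 10318, 10976, 11634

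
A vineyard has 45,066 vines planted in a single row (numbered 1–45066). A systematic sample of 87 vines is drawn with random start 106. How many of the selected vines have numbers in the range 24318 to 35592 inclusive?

22

k = 45066/87 = 518
First selection ≥ 24318: 106 + ⌈(24318−106)/518⌉·518 = 106 + 47×518 = 24452
Last selection ≤ 35592: 106 + ⌊(35592−106)/518⌋·518 = 106 + 68×518 = 35330
Count = 68 − 47 + 1 = 22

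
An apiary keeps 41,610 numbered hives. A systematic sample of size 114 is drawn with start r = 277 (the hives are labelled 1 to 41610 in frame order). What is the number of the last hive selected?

41522

k = 41610/114 = 365
114th selection = r + (114−1)·k = 277 + 113×365 = 277 + 41245 = 41522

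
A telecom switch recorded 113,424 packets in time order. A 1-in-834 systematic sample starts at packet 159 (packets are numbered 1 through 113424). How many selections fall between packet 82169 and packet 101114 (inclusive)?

23

k = 834
First selection ≥ 82169: 159 + ⌈(82169−159)/834⌉·834 = 159 + 99×834 = 82725
Last selection ≤ 101114: 159 + ⌊(101114−159)/834⌋·834 = 159 + 121×834 = 101073
Count = 121 − 99 + 1 = 23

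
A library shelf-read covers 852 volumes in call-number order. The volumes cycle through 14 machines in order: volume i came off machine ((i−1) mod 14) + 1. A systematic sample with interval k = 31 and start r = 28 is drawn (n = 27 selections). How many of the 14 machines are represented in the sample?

Consecutive selections differ by k = 31, so their machine numbers differ by 31 mod 14 = 3.
gcd(31, 14) = 1, so the sample visits 14/1 = 14 distinct residues mod 14.
Start 28 is machine 14; the machines hit are 1, 2, 3, 4, 5, 6, 7, 8, 9, 10, 11, 12, 13, 14.

14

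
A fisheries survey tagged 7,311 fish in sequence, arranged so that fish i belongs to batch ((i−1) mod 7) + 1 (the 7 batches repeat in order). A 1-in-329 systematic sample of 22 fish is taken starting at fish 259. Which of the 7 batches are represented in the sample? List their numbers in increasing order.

Consecutive selections differ by k = 329, so their batch numbers differ by 329 mod 7 = 0.
gcd(329, 7) = 7, so the sample visits 7/7 = 1 distinct residues mod 7.
Start 259 is batch 7; the batches hit are 7.

7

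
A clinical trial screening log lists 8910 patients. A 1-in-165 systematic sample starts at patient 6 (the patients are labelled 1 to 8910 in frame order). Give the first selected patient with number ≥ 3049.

k = 165
Steps past start: ⌈(3049 − 6)/165⌉ = ⌈3043/165⌉ = 19
Selected patient: 6 + 19×165 = 3141

3141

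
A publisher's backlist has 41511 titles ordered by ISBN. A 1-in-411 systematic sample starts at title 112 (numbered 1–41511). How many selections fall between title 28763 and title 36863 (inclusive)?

k = 411
First selection ≥ 28763: 112 + ⌈(28763−112)/411⌉·411 = 112 + 70×411 = 28882
Last selection ≤ 36863: 112 + ⌊(36863−112)/411⌋·411 = 112 + 89×411 = 36691
Count = 89 − 70 + 1 = 20

20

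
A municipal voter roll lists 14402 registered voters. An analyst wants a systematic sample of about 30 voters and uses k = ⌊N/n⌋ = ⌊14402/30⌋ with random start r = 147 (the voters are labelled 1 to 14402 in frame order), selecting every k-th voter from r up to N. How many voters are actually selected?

k = ⌊14402/30⌋ = 480
Achieved size = ⌊(14402 − 147)/480⌋ + 1 = ⌊14255/480⌋ + 1 = 29 + 1 = 30
(last selection: 147 + 29×480 = 14067 ≤ 14402; next would be 14547 > 14402)

30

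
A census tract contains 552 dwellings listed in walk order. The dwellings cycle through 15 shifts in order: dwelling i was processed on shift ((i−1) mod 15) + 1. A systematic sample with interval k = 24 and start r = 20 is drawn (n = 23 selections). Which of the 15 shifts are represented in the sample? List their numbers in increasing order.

Consecutive selections differ by k = 24, so their shift numbers differ by 24 mod 15 = 9.
gcd(24, 15) = 3, so the sample visits 15/3 = 5 distinct residues mod 15.
Start 20 is shift 5; the shifts hit are 2, 5, 8, 11, 14.

2, 5, 8, 11, 14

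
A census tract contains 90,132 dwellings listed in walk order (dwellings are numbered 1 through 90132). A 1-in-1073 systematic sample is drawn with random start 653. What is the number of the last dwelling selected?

89712

k = 1073
84th selection = r + (84−1)·k = 653 + 83×1073 = 653 + 89059 = 89712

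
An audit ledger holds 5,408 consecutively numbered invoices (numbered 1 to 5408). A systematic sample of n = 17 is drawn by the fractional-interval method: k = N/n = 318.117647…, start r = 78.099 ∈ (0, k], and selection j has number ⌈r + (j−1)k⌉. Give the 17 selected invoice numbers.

79, 397, 715, 1033, 1351, 1669, 1987, 2305, 2624, 2942, 3260, 3578, 3896, 4214, 4532, 4850, 5168

j=1: r + 0k = 78.099 → ⌈·⌉ = 79
j=2: r + 1k = 396.216647… → ⌈·⌉ = 397
j=3: r + 2k = 714.334294… → ⌈·⌉ = 715
j=4: r + 3k = 1032.451941… → ⌈·⌉ = 1033
j=5: r + 4k = 1350.569588… → ⌈·⌉ = 1351
j=6: r + 5k = 1668.687235… → ⌈·⌉ = 1669
j=7: r + 6k = 1986.804882… → ⌈·⌉ = 1987
j=8: r + 7k = 2304.922529… → ⌈·⌉ = 2305
j=9: r + 8k = 2623.040176… → ⌈·⌉ = 2624
j=10: r + 9k = 2941.157823… → ⌈·⌉ = 2942
j=11: r + 10k = 3259.275470… → ⌈·⌉ = 3260
j=12: r + 11k = 3577.393117… → ⌈·⌉ = 3578
j=13: r + 12k = 3895.510764… → ⌈·⌉ = 3896
j=14: r + 13k = 4213.628411… → ⌈·⌉ = 4214
j=15: r + 14k = 4531.746058… → ⌈·⌉ = 4532
j=16: r + 15k = 4849.863705… → ⌈·⌉ = 4850
j=17: r + 16k = 5167.981352… → ⌈·⌉ = 5168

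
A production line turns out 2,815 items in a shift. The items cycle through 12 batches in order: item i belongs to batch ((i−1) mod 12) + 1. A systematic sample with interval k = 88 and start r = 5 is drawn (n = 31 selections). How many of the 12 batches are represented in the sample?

Consecutive selections differ by k = 88, so their batch numbers differ by 88 mod 12 = 4.
gcd(88, 12) = 4, so the sample visits 12/4 = 3 distinct residues mod 12.
Start 5 is batch 5; the batches hit are 1, 5, 9.

3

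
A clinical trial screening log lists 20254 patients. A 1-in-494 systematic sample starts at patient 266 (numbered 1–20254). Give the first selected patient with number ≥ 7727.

8170

k = 494
Steps past start: ⌈(7727 − 266)/494⌉ = ⌈7461/494⌉ = 16
Selected patient: 266 + 16×494 = 8170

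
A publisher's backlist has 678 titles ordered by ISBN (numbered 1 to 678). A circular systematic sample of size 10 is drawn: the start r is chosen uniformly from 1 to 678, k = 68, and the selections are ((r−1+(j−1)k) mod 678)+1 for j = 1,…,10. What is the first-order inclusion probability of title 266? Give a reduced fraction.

5/339

For each position j, as r ranges over 1…678 the j-th selection hits every title exactly once, so title 266 is selected for exactly 10 of the 678 starts.
Inclusion probability = 10/678 = 5/339.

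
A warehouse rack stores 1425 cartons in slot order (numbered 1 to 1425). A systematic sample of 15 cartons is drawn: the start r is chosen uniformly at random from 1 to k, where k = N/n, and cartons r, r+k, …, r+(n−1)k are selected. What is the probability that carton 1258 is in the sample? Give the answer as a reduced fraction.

k = 1425/15 = 95.
Carton 1258 is selected iff r ≡ 1258 (mod 95); exactly one such r in {1,…,95}.
Inclusion probability = 1/95.

1/95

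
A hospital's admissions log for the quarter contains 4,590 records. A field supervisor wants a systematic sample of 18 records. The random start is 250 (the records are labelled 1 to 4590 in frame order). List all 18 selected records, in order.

250, 505, 760, 1015, 1270, 1525, 1780, 2035, 2290, 2545, 2800, 3055, 3310, 3565, 3820, 4075, 4330, 4585

k = N/n = 4590/18 = 255
record 1: 250
record 2: 250 + 255 = 505
record 3: 505 + 255 = 760
record 4: 760 + 255 = 1015
record 5: 1015 + 255 = 1270
record 6: 1270 + 255 = 1525
record 7: 1525 + 255 = 1780
record 8: 1780 + 255 = 2035
record 9: 2035 + 255 = 2290
record 10: 2290 + 255 = 2545
record 11: 2545 + 255 = 2800
record 12: 2800 + 255 = 3055
record 13: 3055 + 255 = 3310
record 14: 3310 + 255 = 3565
record 15: 3565 + 255 = 3820
record 16: 3820 + 255 = 4075
record 17: 4075 + 255 = 4330
record 18: 4330 + 255 = 4585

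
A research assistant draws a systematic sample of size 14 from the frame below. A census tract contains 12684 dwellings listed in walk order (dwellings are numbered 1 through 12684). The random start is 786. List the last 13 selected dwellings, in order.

1692, 2598, 3504, 4410, 5316, 6222, 7128, 8034, 8940, 9846, 10752, 11658, 12564

k = N/n = 12684/14 = 906
2nd selection = 786 + 1×906 = 1692
3rd: 1692 + 906 = 2598
4th: 2598 + 906 = 3504
5th: 3504 + 906 = 4410
6th: 4410 + 906 = 5316
7th: 5316 + 906 = 6222
8th: 6222 + 906 = 7128
9th: 7128 + 906 = 8034
10th: 8034 + 906 = 8940
11th: 8940 + 906 = 9846
12th: 9846 + 906 = 10752
13th: 10752 + 906 = 11658
14th: 11658 + 906 = 12564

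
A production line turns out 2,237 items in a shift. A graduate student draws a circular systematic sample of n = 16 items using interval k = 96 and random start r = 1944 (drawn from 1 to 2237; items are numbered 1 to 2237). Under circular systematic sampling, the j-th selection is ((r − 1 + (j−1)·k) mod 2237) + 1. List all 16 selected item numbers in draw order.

Selection 1: 1944
Selection 2: 1944 + 96 = 2040
Selection 3: 2040 + 96 = 2136
Selection 4: 2136 + 96 = 2232
Selection 5: 2232 + 96 = 2328 → 2328 − 2237 = 91
Selection 6: 91 + 96 = 187
Selection 7: 187 + 96 = 283
Selection 8: 283 + 96 = 379
Selection 9: 379 + 96 = 475
Selection 10: 475 + 96 = 571
Selection 11: 571 + 96 = 667
Selection 12: 667 + 96 = 763
Selection 13: 763 + 96 = 859
Selection 14: 859 + 96 = 955
Selection 15: 955 + 96 = 1051
Selection 16: 1051 + 96 = 1147

1944, 2040, 2136, 2232, 91, 187, 283, 379, 475, 571, 667, 763, 859, 955, 1051, 1147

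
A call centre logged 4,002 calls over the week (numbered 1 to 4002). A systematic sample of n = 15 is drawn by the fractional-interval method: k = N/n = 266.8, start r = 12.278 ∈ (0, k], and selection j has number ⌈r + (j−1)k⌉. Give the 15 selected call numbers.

13, 280, 546, 813, 1080, 1347, 1614, 1880, 2147, 2414, 2681, 2948, 3214, 3481, 3748

j=1: r + 0k = 12.278 → ⌈·⌉ = 13
j=2: r + 1k = 279.078 → ⌈·⌉ = 280
j=3: r + 2k = 545.878 → ⌈·⌉ = 546
j=4: r + 3k = 812.678 → ⌈·⌉ = 813
j=5: r + 4k = 1079.478 → ⌈·⌉ = 1080
j=6: r + 5k = 1346.278 → ⌈·⌉ = 1347
j=7: r + 6k = 1613.078 → ⌈·⌉ = 1614
j=8: r + 7k = 1879.878 → ⌈·⌉ = 1880
j=9: r + 8k = 2146.678 → ⌈·⌉ = 2147
j=10: r + 9k = 2413.478 → ⌈·⌉ = 2414
j=11: r + 10k = 2680.278 → ⌈·⌉ = 2681
j=12: r + 11k = 2947.078 → ⌈·⌉ = 2948
j=13: r + 12k = 3213.878 → ⌈·⌉ = 3214
j=14: r + 13k = 3480.678 → ⌈·⌉ = 3481
j=15: r + 14k = 3747.478 → ⌈·⌉ = 3748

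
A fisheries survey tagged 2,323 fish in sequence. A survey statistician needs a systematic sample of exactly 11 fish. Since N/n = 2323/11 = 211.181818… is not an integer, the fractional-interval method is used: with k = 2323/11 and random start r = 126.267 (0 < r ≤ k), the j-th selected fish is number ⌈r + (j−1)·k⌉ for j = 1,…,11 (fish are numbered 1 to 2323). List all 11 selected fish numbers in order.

127, 338, 549, 760, 971, 1183, 1394, 1605, 1816, 2027, 2239

j=1: r + 0k = 126.267 → ⌈·⌉ = 127
j=2: r + 1k = 337.448818… → ⌈·⌉ = 338
j=3: r + 2k = 548.630636… → ⌈·⌉ = 549
j=4: r + 3k = 759.812454… → ⌈·⌉ = 760
j=5: r + 4k = 970.994272… → ⌈·⌉ = 971
j=6: r + 5k = 1182.176090… → ⌈·⌉ = 1183
j=7: r + 6k = 1393.357909… → ⌈·⌉ = 1394
j=8: r + 7k = 1604.539727… → ⌈·⌉ = 1605
j=9: r + 8k = 1815.721545… → ⌈·⌉ = 1816
j=10: r + 9k = 2026.903363… → ⌈·⌉ = 2027
j=11: r + 10k = 2238.085181… → ⌈·⌉ = 2239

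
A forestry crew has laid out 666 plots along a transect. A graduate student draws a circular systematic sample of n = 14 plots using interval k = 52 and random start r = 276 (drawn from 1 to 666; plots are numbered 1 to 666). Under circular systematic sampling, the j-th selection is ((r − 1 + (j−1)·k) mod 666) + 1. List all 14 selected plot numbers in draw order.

276, 328, 380, 432, 484, 536, 588, 640, 26, 78, 130, 182, 234, 286

Selection 1: 276
Selection 2: 276 + 52 = 328
Selection 3: 328 + 52 = 380
Selection 4: 380 + 52 = 432
Selection 5: 432 + 52 = 484
Selection 6: 484 + 52 = 536
Selection 7: 536 + 52 = 588
Selection 8: 588 + 52 = 640
Selection 9: 640 + 52 = 692 → 692 − 666 = 26
Selection 10: 26 + 52 = 78
Selection 11: 78 + 52 = 130
Selection 12: 130 + 52 = 182
Selection 13: 182 + 52 = 234
Selection 14: 234 + 52 = 286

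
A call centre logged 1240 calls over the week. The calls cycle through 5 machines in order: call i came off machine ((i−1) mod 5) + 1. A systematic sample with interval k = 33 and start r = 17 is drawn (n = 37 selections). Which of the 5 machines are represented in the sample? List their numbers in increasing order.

Consecutive selections differ by k = 33, so their machine numbers differ by 33 mod 5 = 3.
gcd(33, 5) = 1, so the sample visits 5/1 = 5 distinct residues mod 5.
Start 17 is machine 2; the machines hit are 1, 2, 3, 4, 5.

1, 2, 3, 4, 5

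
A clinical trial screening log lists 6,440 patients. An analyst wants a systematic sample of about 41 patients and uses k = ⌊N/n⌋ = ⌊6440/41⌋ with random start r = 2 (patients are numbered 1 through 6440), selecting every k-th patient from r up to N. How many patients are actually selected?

42

k = ⌊6440/41⌋ = 157
Achieved size = ⌊(6440 − 2)/157⌋ + 1 = ⌊6438/157⌋ + 1 = 41 + 1 = 42
(last selection: 2 + 41×157 = 6439 ≤ 6440; next would be 6596 > 6440)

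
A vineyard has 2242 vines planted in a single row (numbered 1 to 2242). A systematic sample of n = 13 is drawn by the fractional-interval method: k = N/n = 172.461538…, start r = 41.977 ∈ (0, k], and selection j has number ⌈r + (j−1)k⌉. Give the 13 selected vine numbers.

j=1: r + 0k = 41.977 → ⌈·⌉ = 42
j=2: r + 1k = 214.438538… → ⌈·⌉ = 215
j=3: r + 2k = 386.900076… → ⌈·⌉ = 387
j=4: r + 3k = 559.361615… → ⌈·⌉ = 560
j=5: r + 4k = 731.823153… → ⌈·⌉ = 732
j=6: r + 5k = 904.284692… → ⌈·⌉ = 905
j=7: r + 6k = 1076.746230… → ⌈·⌉ = 1077
j=8: r + 7k = 1249.207769… → ⌈·⌉ = 1250
j=9: r + 8k = 1421.669307… → ⌈·⌉ = 1422
j=10: r + 9k = 1594.130846… → ⌈·⌉ = 1595
j=11: r + 10k = 1766.592384… → ⌈·⌉ = 1767
j=12: r + 11k = 1939.053923… → ⌈·⌉ = 1940
j=13: r + 12k = 2111.515461… → ⌈·⌉ = 2112

42, 215, 387, 560, 732, 905, 1077, 1250, 1422, 1595, 1767, 1940, 2112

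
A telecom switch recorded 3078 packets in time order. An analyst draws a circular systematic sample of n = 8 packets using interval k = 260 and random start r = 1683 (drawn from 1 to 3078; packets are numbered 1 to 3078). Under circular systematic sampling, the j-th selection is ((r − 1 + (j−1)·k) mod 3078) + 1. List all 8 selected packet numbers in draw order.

Selection 1: 1683
Selection 2: 1683 + 260 = 1943
Selection 3: 1943 + 260 = 2203
Selection 4: 2203 + 260 = 2463
Selection 5: 2463 + 260 = 2723
Selection 6: 2723 + 260 = 2983
Selection 7: 2983 + 260 = 3243 → 3243 − 3078 = 165
Selection 8: 165 + 260 = 425

1683, 1943, 2203, 2463, 2723, 2983, 165, 425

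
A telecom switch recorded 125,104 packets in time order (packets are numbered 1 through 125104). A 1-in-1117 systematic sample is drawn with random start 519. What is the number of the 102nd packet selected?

113336

k = 1117
102nd selection = r + (102−1)·k = 519 + 101×1117 = 519 + 112817 = 113336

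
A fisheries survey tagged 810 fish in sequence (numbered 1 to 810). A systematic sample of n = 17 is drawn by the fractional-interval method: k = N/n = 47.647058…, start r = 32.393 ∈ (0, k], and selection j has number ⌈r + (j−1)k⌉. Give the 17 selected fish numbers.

j=1: r + 0k = 32.393 → ⌈·⌉ = 33
j=2: r + 1k = 80.040058… → ⌈·⌉ = 81
j=3: r + 2k = 127.687117… → ⌈·⌉ = 128
j=4: r + 3k = 175.334176… → ⌈·⌉ = 176
j=5: r + 4k = 222.981235… → ⌈·⌉ = 223
j=6: r + 5k = 270.628294… → ⌈·⌉ = 271
j=7: r + 6k = 318.275352… → ⌈·⌉ = 319
j=8: r + 7k = 365.922411… → ⌈·⌉ = 366
j=9: r + 8k = 413.569470… → ⌈·⌉ = 414
j=10: r + 9k = 461.216529… → ⌈·⌉ = 462
j=11: r + 10k = 508.863588… → ⌈·⌉ = 509
j=12: r + 11k = 556.510647… → ⌈·⌉ = 557
j=13: r + 12k = 604.157705… → ⌈·⌉ = 605
j=14: r + 13k = 651.804764… → ⌈·⌉ = 652
j=15: r + 14k = 699.451823… → ⌈·⌉ = 700
j=16: r + 15k = 747.098882… → ⌈·⌉ = 748
j=17: r + 16k = 794.745941… → ⌈·⌉ = 795

33, 81, 128, 176, 223, 271, 319, 366, 414, 462, 509, 557, 605, 652, 700, 748, 795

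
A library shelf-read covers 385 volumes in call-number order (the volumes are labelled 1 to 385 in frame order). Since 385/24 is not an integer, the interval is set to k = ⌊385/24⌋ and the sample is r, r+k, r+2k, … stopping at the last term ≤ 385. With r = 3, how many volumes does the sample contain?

24

k = ⌊385/24⌋ = 16
Achieved size = ⌊(385 − 3)/16⌋ + 1 = ⌊382/16⌋ + 1 = 23 + 1 = 24
(last selection: 3 + 23×16 = 371 ≤ 385; next would be 387 > 385)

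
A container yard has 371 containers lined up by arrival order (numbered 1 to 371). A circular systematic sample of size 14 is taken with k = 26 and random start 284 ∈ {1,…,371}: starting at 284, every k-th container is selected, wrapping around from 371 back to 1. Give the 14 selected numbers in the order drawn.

284, 310, 336, 362, 17, 43, 69, 95, 121, 147, 173, 199, 225, 251

Selection 1: 284
Selection 2: 284 + 26 = 310
Selection 3: 310 + 26 = 336
Selection 4: 336 + 26 = 362
Selection 5: 362 + 26 = 388 → 388 − 371 = 17
Selection 6: 17 + 26 = 43
Selection 7: 43 + 26 = 69
Selection 8: 69 + 26 = 95
Selection 9: 95 + 26 = 121
Selection 10: 121 + 26 = 147
Selection 11: 147 + 26 = 173
Selection 12: 173 + 26 = 199
Selection 13: 199 + 26 = 225
Selection 14: 225 + 26 = 251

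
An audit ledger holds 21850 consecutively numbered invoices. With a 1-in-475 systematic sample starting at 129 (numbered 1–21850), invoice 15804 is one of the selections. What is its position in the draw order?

34

k = 475
position = (15804 − 129)/475 + 1 = 15675/475 + 1 = 33 + 1 = 34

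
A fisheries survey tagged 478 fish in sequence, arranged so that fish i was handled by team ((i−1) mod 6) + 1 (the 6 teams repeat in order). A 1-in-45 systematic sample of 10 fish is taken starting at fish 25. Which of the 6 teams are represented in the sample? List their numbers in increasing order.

1, 4

Consecutive selections differ by k = 45, so their team numbers differ by 45 mod 6 = 3.
gcd(45, 6) = 3, so the sample visits 6/3 = 2 distinct residues mod 6.
Start 25 is team 1; the teams hit are 1, 4.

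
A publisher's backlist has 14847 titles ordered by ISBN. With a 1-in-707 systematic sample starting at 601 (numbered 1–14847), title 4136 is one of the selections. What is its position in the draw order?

k = 707
position = (4136 − 601)/707 + 1 = 3535/707 + 1 = 5 + 1 = 6

6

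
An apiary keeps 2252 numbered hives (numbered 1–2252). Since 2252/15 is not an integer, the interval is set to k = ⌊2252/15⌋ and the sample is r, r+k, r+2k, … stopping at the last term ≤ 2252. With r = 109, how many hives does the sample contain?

15

k = ⌊2252/15⌋ = 150
Achieved size = ⌊(2252 − 109)/150⌋ + 1 = ⌊2143/150⌋ + 1 = 14 + 1 = 15
(last selection: 109 + 14×150 = 2209 ≤ 2252; next would be 2359 > 2252)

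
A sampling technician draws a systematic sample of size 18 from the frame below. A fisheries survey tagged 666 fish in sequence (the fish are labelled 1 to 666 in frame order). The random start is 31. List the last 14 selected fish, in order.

k = N/n = 666/18 = 37
5th selection = 31 + 4×37 = 179
6th: 179 + 37 = 216
7th: 216 + 37 = 253
8th: 253 + 37 = 290
9th: 290 + 37 = 327
10th: 327 + 37 = 364
11th: 364 + 37 = 401
12th: 401 + 37 = 438
13th: 438 + 37 = 475
14th: 475 + 37 = 512
15th: 512 + 37 = 549
16th: 549 + 37 = 586
17th: 586 + 37 = 623
18th: 623 + 37 = 660

179, 216, 253, 290, 327, 364, 401, 438, 475, 512, 549, 586, 623, 660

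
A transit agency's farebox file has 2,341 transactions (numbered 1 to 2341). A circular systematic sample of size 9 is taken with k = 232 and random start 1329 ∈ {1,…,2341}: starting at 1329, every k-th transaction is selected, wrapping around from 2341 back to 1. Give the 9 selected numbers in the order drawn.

Selection 1: 1329
Selection 2: 1329 + 232 = 1561
Selection 3: 1561 + 232 = 1793
Selection 4: 1793 + 232 = 2025
Selection 5: 2025 + 232 = 2257
Selection 6: 2257 + 232 = 2489 → 2489 − 2341 = 148
Selection 7: 148 + 232 = 380
Selection 8: 380 + 232 = 612
Selection 9: 612 + 232 = 844

1329, 1561, 1793, 2025, 2257, 148, 380, 612, 844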